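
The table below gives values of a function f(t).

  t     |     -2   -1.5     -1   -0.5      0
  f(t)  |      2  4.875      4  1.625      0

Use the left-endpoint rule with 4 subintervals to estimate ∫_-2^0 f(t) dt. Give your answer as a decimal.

6.25

Δt = 0.5.
Sum = 0.5·[2 + 4.875 + 4 + 1.625] = 6.25.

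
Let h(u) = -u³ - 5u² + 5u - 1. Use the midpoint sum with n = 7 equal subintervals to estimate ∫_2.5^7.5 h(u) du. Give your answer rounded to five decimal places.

-1334.08163

Δu = (7.5 − 2.5)/7 = 5/7.
Midpoints: 20/7, 25/7, 30/7, 5, 40/7, 45/7, 50/7.
h(20/7) = -17443/343, h(25/7) = -31718/343, h(30/7) = -51493/343, h(5) = -226, h(40/7) = -110543/343, h(45/7) = -151318/343, h(50/7) = -200593/343.
Sum = Δu · [h(20/7) + h(25/7) + h(30/7) + ...].
Sum ≈ -1334.08163.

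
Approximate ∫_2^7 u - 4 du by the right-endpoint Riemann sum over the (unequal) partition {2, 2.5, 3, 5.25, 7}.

6.8125

Subinterval widths: 0.5, 0.5, 2.25, 1.75.
Right endpoints: 2.5, 3, 5.25, 7.
f(2.5) = -1.5, f(3) = -1, f(5.25) = 1.25, f(7) = 3.
Sum = Σ Δu_i · f(u_i).
Sum = 6.8125.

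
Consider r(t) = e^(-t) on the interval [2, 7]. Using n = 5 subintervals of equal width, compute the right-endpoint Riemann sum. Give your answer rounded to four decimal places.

Δt = (7 − 2)/5 = 1.
Right endpoints: 3, 4, 5, 6, 7.
r(3) ≈ 0.0498, r(4) ≈ 0.0183, r(5) ≈ 0.0067, r(6) ≈ 0.0025, r(7) ≈ 0.0009.
Sum = Δt · [r(3) + r(4) + r(5) + r(6) + r(7)].
Sum ≈ 0.0782.

0.0782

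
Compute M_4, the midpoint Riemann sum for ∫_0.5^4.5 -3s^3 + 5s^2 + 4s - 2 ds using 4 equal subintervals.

-118

Δs = (4.5 − 0.5)/4 = 1.
Midpoints: 1, 2, 3, 4.
f(1) = 4, f(2) = 2, f(3) = -26, f(4) = -98.
Sum = Δs · [f(1) + f(2) + f(3) + f(4)].
Sum = -118.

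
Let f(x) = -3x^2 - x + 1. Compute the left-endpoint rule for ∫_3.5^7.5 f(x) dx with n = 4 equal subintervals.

-331

Δx = (7.5 − 3.5)/4 = 1.
Left endpoints: 3.5, 4.5, 5.5, 6.5.
f(3.5) = -39.25, f(4.5) = -64.25, f(5.5) = -95.25, f(6.5) = -132.25.
Sum = Δx · [f(3.5) + f(4.5) + f(5.5) + f(6.5)].
Sum = -331.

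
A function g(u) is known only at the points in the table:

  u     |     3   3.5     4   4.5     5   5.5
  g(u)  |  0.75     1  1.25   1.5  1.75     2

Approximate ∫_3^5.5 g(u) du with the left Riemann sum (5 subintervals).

Δu = 0.5.
Sum = 0.5·[0.75 + 1 + 1.25 + 1.5 + 1.75] = 3.125.

3.125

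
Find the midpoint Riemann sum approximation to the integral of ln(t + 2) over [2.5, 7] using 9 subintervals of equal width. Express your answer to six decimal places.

Δt = (7 − 2.5)/9 = 0.5.
Midpoints: 2.75, 3.25, 3.75, 4.25, 4.75, 5.25, 5.75, 6.25, 6.75.
f(2.75) ≈ 1.558145, f(3.25) ≈ 1.658228, f(3.75) ≈ 1.749200, f(4.25) ≈ 1.832581, f(4.75) ≈ 1.909543, f(5.25) ≈ 1.981001, f(5.75) ≈ 2.047693, f(6.25) ≈ 2.110213, f(6.75) ≈ 2.169054.
Sum = Δt · [f(2.75) + f(3.25) + f(3.75) + ...].
Sum ≈ 8.507829.

8.507829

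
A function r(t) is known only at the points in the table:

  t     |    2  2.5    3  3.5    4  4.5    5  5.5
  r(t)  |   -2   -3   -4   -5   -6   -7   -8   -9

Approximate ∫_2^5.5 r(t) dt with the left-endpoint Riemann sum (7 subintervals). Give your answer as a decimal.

Δt = 0.5.
Sum = 0.5·[(-2) + (-3) + (-4) + (-5) + (-6) + (-7) + (-8)] = -17.5.

-17.5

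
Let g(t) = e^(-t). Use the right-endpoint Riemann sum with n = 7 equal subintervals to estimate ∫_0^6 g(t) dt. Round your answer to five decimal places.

Δt = (6 − 0)/7 = 6/7.
Right endpoints: 6/7, 12/7, 18/7, 24/7, 30/7, 36/7, 6.
g(6/7) ≈ 0.42437, g(12/7) ≈ 0.18009, g(18/7) ≈ 0.07643, g(24/7) ≈ 0.03243, g(30/7) ≈ 0.01376, g(36/7) ≈ 0.00584, g(6) ≈ 0.00248.
Sum = Δt · [g(6/7) + g(12/7) + g(18/7) + ...].
Sum ≈ 0.63035.

0.63035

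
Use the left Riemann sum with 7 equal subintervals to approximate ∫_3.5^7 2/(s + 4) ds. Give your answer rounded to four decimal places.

0.7876

Δs = (7 − 3.5)/7 = 0.5.
Left endpoints: 3.5, 4, 4.5, 5, 5.5, 6, 6.5.
f(3.5) = 4/15, f(4) = 0.25, f(4.5) = 4/17, f(5) = 2/9, f(5.5) = 4/19, f(6) = 0.2, f(6.5) = 4/21.
Sum = Δs · [f(3.5) + f(4) + f(4.5) + ...].
Sum ≈ 0.7876.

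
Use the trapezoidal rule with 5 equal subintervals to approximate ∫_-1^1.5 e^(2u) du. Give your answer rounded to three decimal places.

Δu = (1.5 − (-1))/5 = 0.5.
f(-1) ≈ 0.135, f(-0.5) ≈ 0.368, f(0) ≈ 1.000, f(0.5) ≈ 2.718, f(1) ≈ 7.389, f(1.5) ≈ 20.086.
T_5 = (Δu/2)·[f(u_0) + 2f(u_1) + ... + 2f(u_{4}) + f(u_5)].
Sum ≈ 10.793.

10.793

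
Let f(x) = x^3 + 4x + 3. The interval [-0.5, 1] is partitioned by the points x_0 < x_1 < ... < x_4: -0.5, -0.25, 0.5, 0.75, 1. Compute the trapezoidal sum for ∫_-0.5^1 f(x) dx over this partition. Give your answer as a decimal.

Subinterval widths: 0.25, 0.75, 0.25, 0.25.
f(-0.5) = 0.875, f(-0.25) = 1.984375, f(0.5) = 5.125, f(0.75) = 6.421875, f(1) = 8.
On each subinterval the trapezoid contributes (Δx_i/2)·[f(x_{i-1}) + f(x_i)].
Sum = 6.26953125.

6.26953125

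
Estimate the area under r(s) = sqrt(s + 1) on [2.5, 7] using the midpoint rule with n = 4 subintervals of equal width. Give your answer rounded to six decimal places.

10.724422

Δs = (7 − 2.5)/4 = 1.125.
Midpoints: 3.0625, 4.1875, 5.3125, 6.4375.
r(3.0625) ≈ 2.015564, r(4.1875) ≈ 2.277608, r(5.3125) ≈ 2.512469, r(6.4375) ≈ 2.727178.
Sum = Δs · [r(3.0625) + r(4.1875) + r(5.3125) + r(6.4375)].
Sum ≈ 10.724422.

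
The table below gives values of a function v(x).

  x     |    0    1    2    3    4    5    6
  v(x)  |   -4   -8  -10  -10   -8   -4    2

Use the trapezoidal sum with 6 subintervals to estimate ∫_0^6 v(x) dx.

Δx = 1.
T_6 = (1/2)·[(-4) + 2·(-8) + 2·(-10) + 2·(-10) + 2·(-8) + 2·(-4) + 2] = -41.

-41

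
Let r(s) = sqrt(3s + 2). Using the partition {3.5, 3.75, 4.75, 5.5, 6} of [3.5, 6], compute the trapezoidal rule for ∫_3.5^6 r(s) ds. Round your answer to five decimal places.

10.05047

Subinterval widths: 0.25, 1, 0.75, 0.5.
r(3.5) ≈ 3.53553, r(3.75) ≈ 3.64005, r(4.75) ≈ 4.03113, r(5.5) ≈ 4.30116, r(6) ≈ 4.47214.
On each subinterval the trapezoid contributes (Δs_i/2)·[r(s_{i-1}) + r(s_i)].
Sum ≈ 10.05047.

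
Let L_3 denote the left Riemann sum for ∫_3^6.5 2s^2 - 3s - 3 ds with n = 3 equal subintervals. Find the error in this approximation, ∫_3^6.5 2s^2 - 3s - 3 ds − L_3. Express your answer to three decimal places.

31.079

Exact integral: ∫_3^6.5 f(s) ds ≈ 104.70833.
L_3 ≈ 73.62963.
Error ≈ 104.70833 − 73.62963 ≈ 31.079.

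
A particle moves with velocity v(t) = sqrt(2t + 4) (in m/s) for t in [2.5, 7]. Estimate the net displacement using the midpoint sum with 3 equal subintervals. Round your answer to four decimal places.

16.4649

Δt = (7 − 2.5)/3 = 1.5.
Midpoints: 3.25, 4.75, 6.25.
v(3.25) ≈ 3.2404, v(4.75) ≈ 3.6742, v(6.25) ≈ 4.0620.
Sum = Δt · [v(3.25) + v(4.75) + v(6.25)].
Sum ≈ 16.4649.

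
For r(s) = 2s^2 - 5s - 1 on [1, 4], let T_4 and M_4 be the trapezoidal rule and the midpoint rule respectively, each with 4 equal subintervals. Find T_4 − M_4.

0.84375

T_4 = 2.0625.
M_4 = 1.21875.
T_4 − M_4 = 0.84375.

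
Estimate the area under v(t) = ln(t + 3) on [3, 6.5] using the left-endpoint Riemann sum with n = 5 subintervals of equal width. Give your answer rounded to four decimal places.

6.9734

Δt = (6.5 − 3)/5 = 0.7.
Left endpoints: 3, 3.7, 4.4, 5.1, 5.8.
v(3) ≈ 1.7918, v(3.7) ≈ 1.9021, v(4.4) ≈ 2.0015, v(5.1) ≈ 2.0919, v(5.8) ≈ 2.1748.
Sum = Δt · [v(3) + v(3.7) + v(4.4) + v(5.1) + v(5.8)].
Sum ≈ 6.9734.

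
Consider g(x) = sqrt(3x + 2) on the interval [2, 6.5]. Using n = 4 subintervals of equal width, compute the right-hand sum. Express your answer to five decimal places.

18.12084

Δx = (6.5 − 2)/4 = 1.125.
Right endpoints: 3.125, 4.25, 5.375, 6.5.
g(3.125) ≈ 3.37268, g(4.25) ≈ 3.84057, g(5.375) ≈ 4.25735, g(6.5) ≈ 4.63681.
Sum = Δx · [g(3.125) + g(4.25) + g(5.375) + g(6.5)].
Sum ≈ 18.12084.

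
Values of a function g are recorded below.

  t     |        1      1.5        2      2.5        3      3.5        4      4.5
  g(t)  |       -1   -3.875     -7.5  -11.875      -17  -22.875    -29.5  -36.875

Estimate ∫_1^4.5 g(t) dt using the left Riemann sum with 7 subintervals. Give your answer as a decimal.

Δt = 0.5.
Sum = 0.5·[(-1) + (-3.875) + (-7.5) + (-11.875) + (-17) + (-22.875) + (-29.5)] = -46.8125.

-46.8125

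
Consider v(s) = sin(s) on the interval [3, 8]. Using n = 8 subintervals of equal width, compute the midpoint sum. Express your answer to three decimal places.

-0.858

Δs = (8 − 3)/8 = 0.625.
Midpoints: 3.3125, 3.9375, 4.5625, 5.1875, 5.8125, 6.4375, 7.0625, 7.6875.
v(3.3125) ≈ -0.170, v(3.9375) ≈ -0.714, v(4.5625) ≈ -0.989, v(5.1875) ≈ -0.889, v(5.8125) ≈ -0.453, v(6.4375) ≈ 0.154, v(7.0625) ≈ 0.703, v(7.6875) ≈ 0.986.
Sum = Δs · [v(3.3125) + v(3.9375) + v(4.5625) + ...].
Sum ≈ -0.858.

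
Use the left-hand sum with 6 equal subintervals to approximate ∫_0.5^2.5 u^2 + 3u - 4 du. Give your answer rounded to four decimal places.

4.2037

Δu = (2.5 − 0.5)/6 = 1/3.
Left endpoints: 0.5, 5/6, 7/6, 1.5, 11/6, 13/6.
f(0.5) = -2.25, f(5/6) = -29/36, f(7/6) = 31/36, f(1.5) = 2.75, f(11/6) = 175/36, f(13/6) = 259/36.
Sum = Δu · [f(0.5) + f(5/6) + f(7/6) + ...].
Sum ≈ 4.2037.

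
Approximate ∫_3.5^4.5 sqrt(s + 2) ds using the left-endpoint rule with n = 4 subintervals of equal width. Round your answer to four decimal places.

Δs = (4.5 − 3.5)/4 = 0.25.
Left endpoints: 3.5, 3.75, 4, 4.25.
f(3.5) ≈ 2.3452, f(3.75) ≈ 2.3979, f(4) ≈ 2.4495, f(4.25) ≈ 2.5000.
Sum = Δs · [f(3.5) + f(3.75) + f(4) + f(4.25)].
Sum ≈ 2.4232.

2.4232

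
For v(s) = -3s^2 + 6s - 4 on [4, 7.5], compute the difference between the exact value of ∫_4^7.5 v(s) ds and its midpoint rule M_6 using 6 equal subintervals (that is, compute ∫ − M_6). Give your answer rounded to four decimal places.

Exact integral: ∫_4^7.5 v(s) ds = -251.125.
M_6 ≈ -250.827257.
Error ≈ -251.125 − (-250.827257) ≈ -0.2977.

-0.2977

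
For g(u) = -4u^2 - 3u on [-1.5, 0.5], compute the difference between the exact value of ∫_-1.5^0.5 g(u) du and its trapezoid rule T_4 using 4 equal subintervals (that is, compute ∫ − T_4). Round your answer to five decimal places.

0.33333

Exact integral: ∫_-1.5^0.5 g(u) du ≈ -1.6666667.
T_4 = -2.
Error ≈ -1.6666667 − (-2) ≈ 0.33333.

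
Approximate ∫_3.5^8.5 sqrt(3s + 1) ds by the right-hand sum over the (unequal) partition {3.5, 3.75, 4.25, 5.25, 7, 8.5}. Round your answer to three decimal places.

22.752

Subinterval widths: 0.25, 0.5, 1, 1.75, 1.5.
Right endpoints: 3.75, 4.25, 5.25, 7, 8.5.
f(3.75) ≈ 3.500, f(4.25) ≈ 3.708, f(5.25) ≈ 4.093, f(7) ≈ 4.690, f(8.5) ≈ 5.148.
Sum = Σ Δs_i · f(s_i).
Sum ≈ 22.752.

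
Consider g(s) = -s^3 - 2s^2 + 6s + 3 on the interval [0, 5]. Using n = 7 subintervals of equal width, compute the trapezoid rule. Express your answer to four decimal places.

Δs = (5 − 0)/7 = 5/7.
g(0) = 3, g(5/7) = 2024/343, g(10/7) = 1569/343, g(15/7) = -1086/343, g(20/7) = -6691/343, g(25/7) = -15996/343, g(30/7) = -29751/343, g(5) = -142.
T_7 = (Δs/2)·[g(s_0) + 2g(s_1) + ... + 2g(s_{6}) + g(s_7)].
Sum ≈ -153.6224.

-153.6224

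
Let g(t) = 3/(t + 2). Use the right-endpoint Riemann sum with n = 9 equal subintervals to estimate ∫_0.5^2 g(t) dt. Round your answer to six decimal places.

Δt = (2 − 0.5)/9 = 1/6.
Right endpoints: 2/3, 5/6, 1, 7/6, 4/3, 1.5, 5/3, 11/6, 2.
g(2/3) = 1.125, g(5/6) = 18/17, g(1) = 1, g(7/6) = 18/19, g(4/3) = 0.9, g(1.5) = 6/7, g(5/3) = 9/11, g(11/6) = 18/23, g(2) = 0.75.
Sum = Δt · [g(2/3) + g(5/6) + g(1) + ...].
Sum ≈ 1.373188.

1.373188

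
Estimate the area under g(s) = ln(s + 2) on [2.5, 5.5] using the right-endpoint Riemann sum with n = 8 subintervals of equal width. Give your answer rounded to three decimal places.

5.438

Δs = (5.5 − 2.5)/8 = 0.375.
Right endpoints: 2.875, 3.25, 3.625, 4, 4.375, 4.75, 5.125, 5.5.
g(2.875) ≈ 1.584, g(3.25) ≈ 1.658, g(3.625) ≈ 1.727, g(4) ≈ 1.792, g(4.375) ≈ 1.852, g(4.75) ≈ 1.910, g(5.125) ≈ 1.964, g(5.5) ≈ 2.015.
Sum = Δs · [g(2.875) + g(3.25) + g(3.625) + ...].
Sum ≈ 5.438.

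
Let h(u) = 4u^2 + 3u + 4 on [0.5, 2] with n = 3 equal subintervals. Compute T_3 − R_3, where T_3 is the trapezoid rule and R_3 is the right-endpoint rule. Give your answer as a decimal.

-4.875

T_3 = 22.375.
R_3 = 27.25.
T_3 − R_3 = -4.875.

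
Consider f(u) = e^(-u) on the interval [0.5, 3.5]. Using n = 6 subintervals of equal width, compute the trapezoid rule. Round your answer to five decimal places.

Δu = (3.5 − 0.5)/6 = 0.5.
f(0.5) ≈ 0.60653, f(1) ≈ 0.36788, f(1.5) ≈ 0.22313, f(2) ≈ 0.13534, f(2.5) ≈ 0.08208, f(3) ≈ 0.04979, f(3.5) ≈ 0.03020.
T_6 = (Δu/2)·[f(u_0) + 2f(u_1) + ... + 2f(u_{5}) + f(u_6)].
Sum ≈ 0.58829.

0.58829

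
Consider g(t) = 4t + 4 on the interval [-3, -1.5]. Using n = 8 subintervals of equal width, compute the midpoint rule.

-7.5

Δt = (-1.5 − (-3))/8 = 0.1875.
Midpoints: -2.90625, -2.71875, -2.53125, -2.34375, -2.15625, -1.96875, -1.78125, -1.59375.
g(-2.90625) = -7.625, g(-2.71875) = -6.875, g(-2.53125) = -6.125, g(-2.34375) = -5.375, g(-2.15625) = -4.625, g(-1.96875) = -3.875, g(-1.78125) = -3.125, g(-1.59375) = -2.375.
Sum = Δt · [g(-2.90625) + g(-2.71875) + g(-2.53125) + ...].
Sum = -7.5.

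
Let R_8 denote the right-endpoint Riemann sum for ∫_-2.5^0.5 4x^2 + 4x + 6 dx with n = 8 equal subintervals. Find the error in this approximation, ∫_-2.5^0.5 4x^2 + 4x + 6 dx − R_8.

Exact integral: ∫_-2.5^0.5 f(x) dx = 27.
R_8 = 25.03125.
Error = 27 − 25.03125 = 1.96875.

1.96875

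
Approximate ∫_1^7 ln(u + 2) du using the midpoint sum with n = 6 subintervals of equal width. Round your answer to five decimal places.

10.48836

Δu = (7 − 1)/6 = 1.
Midpoints: 1.5, 2.5, 3.5, 4.5, 5.5, 6.5.
f(1.5) ≈ 1.25276, f(2.5) ≈ 1.50408, f(3.5) ≈ 1.70475, f(4.5) ≈ 1.87180, f(5.5) ≈ 2.01490, f(6.5) ≈ 2.14007.
Sum = Δu · [f(1.5) + f(2.5) + f(3.5) + ...].
Sum ≈ 10.48836.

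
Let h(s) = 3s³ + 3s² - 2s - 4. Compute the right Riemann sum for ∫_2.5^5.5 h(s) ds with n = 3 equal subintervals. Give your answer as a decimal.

Δs = (5.5 − 2.5)/3 = 1.
Right endpoints: 3.5, 4.5, 5.5.
h(3.5) = 154.375, h(4.5) = 321.125, h(5.5) = 574.875.
Sum = Δs · [h(3.5) + h(4.5) + h(5.5)].
Sum = 1050.375.

1050.375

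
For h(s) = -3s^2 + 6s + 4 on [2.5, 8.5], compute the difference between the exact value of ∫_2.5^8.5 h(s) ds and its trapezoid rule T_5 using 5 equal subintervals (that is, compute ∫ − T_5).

Exact integral: ∫_2.5^8.5 h(s) ds = -376.5.
T_5 = -380.82.
Error = -376.5 − (-380.82) = 4.32.

4.32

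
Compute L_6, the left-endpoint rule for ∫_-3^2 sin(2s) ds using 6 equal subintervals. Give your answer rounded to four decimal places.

1.0426

Δs = (2 − (-3))/6 = 5/6.
Left endpoints: -3, -13/6, -4/3, -0.5, 1/3, 7/6.
f(-3) ≈ 0.2794, f(-13/6) ≈ 0.9290, f(-4/3) ≈ -0.4573, f(-0.5) ≈ -0.8415, f(1/3) ≈ 0.6184, f(7/6) ≈ 0.7231.
Sum = Δs · [f(-3) + f(-13/6) + f(-4/3) + ...].
Sum ≈ 1.0426.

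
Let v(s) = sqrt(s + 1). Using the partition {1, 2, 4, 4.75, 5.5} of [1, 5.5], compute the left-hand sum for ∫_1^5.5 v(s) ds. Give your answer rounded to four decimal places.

8.3538

Subinterval widths: 1, 2, 0.75, 0.75.
Left endpoints: 1, 2, 4, 4.75.
v(1) ≈ 1.4142, v(2) ≈ 1.7321, v(4) ≈ 2.2361, v(4.75) ≈ 2.3979.
Sum = Σ Δs_i · v(s_i).
Sum ≈ 8.3538.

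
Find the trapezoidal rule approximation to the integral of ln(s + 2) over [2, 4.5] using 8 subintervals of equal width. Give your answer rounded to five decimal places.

4.12075

Δs = (4.5 − 2)/8 = 0.3125.
f(2) ≈ 1.38629, f(2.3125) ≈ 1.46152, f(2.625) ≈ 1.53148, f(2.9375) ≈ 1.59686, f(3.25) ≈ 1.65823, f(3.5625) ≈ 1.71605, f(3.875) ≈ 1.77071, f(4.1875) ≈ 1.82253, f(4.5) ≈ 1.87180.
T_8 = (Δs/2)·[f(s_0) + 2f(s_1) + ... + 2f(s_{7}) + f(s_8)].
Sum ≈ 4.12075.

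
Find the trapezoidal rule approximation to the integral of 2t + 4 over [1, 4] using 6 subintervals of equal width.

27

Δt = (4 − 1)/6 = 0.5.
f(1) = 6, f(1.5) = 7, f(2) = 8, f(2.5) = 9, f(3) = 10, f(3.5) = 11, f(4) = 12.
T_6 = (Δt/2)·[f(t_0) + 2f(t_1) + ... + 2f(t_{5}) + f(t_6)].
Sum = 27.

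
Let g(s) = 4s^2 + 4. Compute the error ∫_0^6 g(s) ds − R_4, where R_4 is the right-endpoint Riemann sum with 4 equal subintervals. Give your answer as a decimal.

-117

Exact integral: ∫_0^6 g(s) ds = 312.
R_4 = 429.
Error = 312 − 429 = -117.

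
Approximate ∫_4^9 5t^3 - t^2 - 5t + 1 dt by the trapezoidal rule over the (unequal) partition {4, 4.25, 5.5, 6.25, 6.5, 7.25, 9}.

7647.2421875

Subinterval widths: 0.25, 1.25, 0.75, 0.25, 0.75, 1.75.
f(4) = 285, f(4.25) = 345.515625, f(5.5) = 775.125, f(6.25) = 1151.390625, f(6.5) = 1299.375, f(7.25) = 1817.578125, f(9) = 3520.
On each subinterval the trapezoid contributes (Δt_i/2)·[f(t_{i-1}) + f(t_i)].
Sum = 7647.2421875.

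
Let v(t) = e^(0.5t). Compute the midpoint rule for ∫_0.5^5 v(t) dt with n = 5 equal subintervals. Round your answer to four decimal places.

Δt = (5 − 0.5)/5 = 0.9.
Midpoints: 0.95, 1.85, 2.75, 3.65, 4.55.
v(0.95) ≈ 1.6080, v(1.85) ≈ 2.5219, v(2.75) ≈ 3.9551, v(3.65) ≈ 6.2028, v(4.55) ≈ 9.7279.
Sum = Δt · [v(0.95) + v(1.85) + v(2.75) + v(3.65) + v(4.55)].
Sum ≈ 21.6141.

21.6141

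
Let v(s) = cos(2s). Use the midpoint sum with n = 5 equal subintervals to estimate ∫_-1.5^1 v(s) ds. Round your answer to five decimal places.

0.54775

Δs = (1 − (-1.5))/5 = 0.5.
Midpoints: -1.25, -0.75, -0.25, 0.25, 0.75.
v(-1.25) ≈ -0.80114, v(-0.75) ≈ 0.07074, v(-0.25) ≈ 0.87758, v(0.25) ≈ 0.87758, v(0.75) ≈ 0.07074.
Sum = Δs · [v(-1.25) + v(-0.75) + v(-0.25) + v(0.25) + v(0.75)].
Sum ≈ 0.54775.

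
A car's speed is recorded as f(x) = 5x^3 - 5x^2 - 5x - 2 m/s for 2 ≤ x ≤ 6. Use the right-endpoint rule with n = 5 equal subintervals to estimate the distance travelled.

Δx = (6 − 2)/5 = 0.8.
Right endpoints: 2.8, 3.6, 4.4, 5.2, 6.
f(2.8) = 54.56, f(3.6) = 148.48, f(4.4) = 305.12, f(5.2) = 539.84, f(6) = 868.
Sum = Δx · [f(2.8) + f(3.6) + f(4.4) + f(5.2) + f(6)].
Sum = 1532.8.

1532.8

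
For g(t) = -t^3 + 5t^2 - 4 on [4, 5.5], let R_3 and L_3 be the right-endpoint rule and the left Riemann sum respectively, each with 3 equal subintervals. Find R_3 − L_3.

R_3 = -8.5.
L_3 = 7.0625.
R_3 − L_3 = -15.5625.

-15.5625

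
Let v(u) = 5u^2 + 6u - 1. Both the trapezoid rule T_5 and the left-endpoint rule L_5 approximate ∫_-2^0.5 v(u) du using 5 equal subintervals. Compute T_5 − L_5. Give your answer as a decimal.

-0.9375

T_5 = 0.3125.
L_5 = 1.25.
T_5 − L_5 = -0.9375.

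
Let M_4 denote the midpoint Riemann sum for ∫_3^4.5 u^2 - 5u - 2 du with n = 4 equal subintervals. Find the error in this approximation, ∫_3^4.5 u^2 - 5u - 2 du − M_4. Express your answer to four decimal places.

Exact integral: ∫_3^4.5 f(u) du = -9.75.
M_4 ≈ -9.767578.
Error ≈ -9.75 − (-9.767578) ≈ 0.0176.

0.0176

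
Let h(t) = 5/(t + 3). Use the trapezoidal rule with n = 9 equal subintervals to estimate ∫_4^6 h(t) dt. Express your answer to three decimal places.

Δt = (6 − 4)/9 = 2/9.
h(4) = 5/7, h(38/9) = 9/13, h(40/9) = 45/67, h(14/3) = 15/23, h(44/9) = 45/71, h(46/9) = 45/73, h(16/3) = 0.6, h(50/9) = 45/77, h(52/9) = 45/79, h(6) = 5/9.
T_9 = (Δt/2)·[h(t_0) + 2h(t_1) + ... + 2h(t_{8}) + h(t_9)].
Sum ≈ 1.257.

1.257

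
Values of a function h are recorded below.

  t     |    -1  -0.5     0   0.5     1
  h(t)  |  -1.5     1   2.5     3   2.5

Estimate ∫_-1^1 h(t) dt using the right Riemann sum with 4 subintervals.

Δt = 0.5.
Sum = 0.5·[1 + 2.5 + 3 + 2.5] = 4.5.

4.5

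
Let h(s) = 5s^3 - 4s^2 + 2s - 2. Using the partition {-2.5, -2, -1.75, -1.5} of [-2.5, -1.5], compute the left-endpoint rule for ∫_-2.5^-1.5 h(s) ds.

-81.69921875

Subinterval widths: 0.5, 0.25, 0.25.
Left endpoints: -2.5, -2, -1.75.
h(-2.5) = -110.125, h(-2) = -62, h(-1.75) = -44.546875.
Sum = Σ Δs_i · h(s_i).
Sum = -81.69921875.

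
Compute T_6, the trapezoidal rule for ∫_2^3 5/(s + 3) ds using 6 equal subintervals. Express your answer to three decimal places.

0.912

Δs = (3 − 2)/6 = 1/6.
f(2) = 1, f(13/6) = 30/31, f(7/3) = 0.9375, f(2.5) = 10/11, f(8/3) = 15/17, f(17/6) = 6/7, f(3) = 5/6.
T_6 = (Δs/2)·[f(s_0) + 2f(s_1) + ... + 2f(s_{5}) + f(s_6)].
Sum ≈ 0.912.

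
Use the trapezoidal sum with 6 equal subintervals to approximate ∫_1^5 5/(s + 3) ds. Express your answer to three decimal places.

Δs = (5 − 1)/6 = 2/3.
f(1) = 1.25, f(5/3) = 15/14, f(7/3) = 0.9375, f(3) = 5/6, f(11/3) = 0.75, f(13/3) = 15/22, f(5) = 0.625.
T_6 = (Δs/2)·[f(s_0) + 2f(s_1) + ... + 2f(s_{5}) + f(s_6)].
Sum ≈ 3.474.

3.474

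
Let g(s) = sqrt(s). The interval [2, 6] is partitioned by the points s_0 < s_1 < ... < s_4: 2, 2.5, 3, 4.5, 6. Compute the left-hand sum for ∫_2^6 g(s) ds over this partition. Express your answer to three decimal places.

Subinterval widths: 0.5, 0.5, 1.5, 1.5.
Left endpoints: 2, 2.5, 3, 4.5.
g(2) ≈ 1.414, g(2.5) ≈ 1.581, g(3) ≈ 1.732, g(4.5) ≈ 2.121.
Sum = Σ Δs_i · g(s_i).
Sum ≈ 7.278.

7.278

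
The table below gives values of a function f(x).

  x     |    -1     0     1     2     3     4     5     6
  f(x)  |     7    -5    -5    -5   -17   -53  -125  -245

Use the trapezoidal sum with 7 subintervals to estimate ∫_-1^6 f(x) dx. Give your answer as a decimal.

Δx = 1.
T_7 = (1/2)·[7 + 2·(-5) + 2·(-5) + 2·(-5) + 2·(-17) + 2·(-53) + 2·(-125) + (-245)] = -329.

-329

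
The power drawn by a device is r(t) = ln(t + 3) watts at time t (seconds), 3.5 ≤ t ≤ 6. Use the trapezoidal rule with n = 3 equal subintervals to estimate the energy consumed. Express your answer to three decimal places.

Δt = (6 − 3.5)/3 = 5/6.
r(3.5) ≈ 1.872, r(13/3) ≈ 1.992, r(31/6) ≈ 2.100, r(6) ≈ 2.197.
T_3 = (Δt/2)·[r(t_0) + 2r(t_1) + 2r(t_2) + r(t_3)].
Sum ≈ 5.106.

5.106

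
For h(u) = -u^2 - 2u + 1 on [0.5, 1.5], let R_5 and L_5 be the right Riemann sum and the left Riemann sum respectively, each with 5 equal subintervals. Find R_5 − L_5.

-0.8

R_5 = -2.49.
L_5 = -1.69.
R_5 − L_5 = -0.8.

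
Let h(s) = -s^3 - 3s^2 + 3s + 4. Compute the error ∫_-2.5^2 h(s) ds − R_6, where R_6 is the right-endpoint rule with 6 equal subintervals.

2.21484375

Exact integral: ∫_-2.5^2 h(s) ds = -3.234375.
R_6 = -5.44921875.
Error = -3.234375 − (-5.44921875) = 2.21484375.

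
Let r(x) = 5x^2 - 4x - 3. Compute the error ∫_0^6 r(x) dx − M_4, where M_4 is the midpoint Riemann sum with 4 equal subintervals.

Exact integral: ∫_0^6 r(x) dx = 270.
M_4 = 264.375.
Error = 270 − 264.375 = 5.625.

5.625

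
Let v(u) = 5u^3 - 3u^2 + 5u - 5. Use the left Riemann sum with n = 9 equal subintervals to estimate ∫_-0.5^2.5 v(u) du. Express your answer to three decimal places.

Δu = (2.5 − (-0.5))/9 = 1/3.
Left endpoints: -0.5, -1/6, 1/6, 0.5, 5/6, 7/6, 1.5, 11/6, 13/6.
v(-0.5) = -8.875, v(-1/6) = -1283/216, v(1/6) = -913/216, v(0.5) = -2.625, v(5/6) = -5/216, v(7/6) = 1013/216, v(1.5) = 12.625, v(11/6) = 5377/216, v(13/6) = 9203/216.
Sum = Δu · [v(-0.5) + v(-1/6) + v(1/6) + ...].
Sum ≈ 21.042.

21.042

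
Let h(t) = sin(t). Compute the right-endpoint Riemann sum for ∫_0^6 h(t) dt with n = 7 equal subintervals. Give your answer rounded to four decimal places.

-0.0824

Δt = (6 − 0)/7 = 6/7.
Right endpoints: 6/7, 12/7, 18/7, 24/7, 30/7, 36/7, 6.
h(6/7) ≈ 0.7560, h(12/7) ≈ 0.9897, h(18/7) ≈ 0.5398, h(24/7) ≈ -0.2831, h(30/7) ≈ -0.9103, h(36/7) ≈ -0.9088, h(6) ≈ -0.2794.
Sum = Δt · [h(6/7) + h(12/7) + h(18/7) + ...].
Sum ≈ -0.0824.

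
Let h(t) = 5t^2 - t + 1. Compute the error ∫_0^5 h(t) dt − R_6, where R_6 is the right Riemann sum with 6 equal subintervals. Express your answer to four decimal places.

-52.8935

Exact integral: ∫_0^5 h(t) dt ≈ 200.833333.
R_6 ≈ 253.726852.
Error ≈ 200.833333 − 253.726852 ≈ -52.8935.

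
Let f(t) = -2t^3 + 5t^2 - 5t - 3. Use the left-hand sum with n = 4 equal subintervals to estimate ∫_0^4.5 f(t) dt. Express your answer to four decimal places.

-67.1309

Δt = (4.5 − 0)/4 = 1.125.
Left endpoints: 0, 1.125, 2.25, 3.375.
f(0) = -3, f(1.125) = -5.14453125, f(2.25) = -11.71875, f(3.375) = -39.80859375.
Sum = Δt · [f(0) + f(1.125) + f(2.25) + f(3.375)].
Sum ≈ -67.1309.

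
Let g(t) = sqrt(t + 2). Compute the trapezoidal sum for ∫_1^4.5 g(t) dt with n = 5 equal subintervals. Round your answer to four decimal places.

Δt = (4.5 − 1)/5 = 0.7.
g(1) ≈ 1.7321, g(1.7) ≈ 1.9235, g(2.4) ≈ 2.0976, g(3.1) ≈ 2.2583, g(3.8) ≈ 2.4083, g(4.5) ≈ 2.5495.
T_5 = (Δt/2)·[g(t_0) + 2g(t_1) + ... + 2g(t_{4}) + g(t_5)].
Sum ≈ 7.5800.

7.5800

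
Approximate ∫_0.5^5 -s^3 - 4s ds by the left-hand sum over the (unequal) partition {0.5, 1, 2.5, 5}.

Subinterval widths: 0.5, 1.5, 2.5.
Left endpoints: 0.5, 1, 2.5.
f(0.5) = -2.125, f(1) = -5, f(2.5) = -25.625.
Sum = Σ Δs_i · f(s_i).
Sum = -72.625.

-72.625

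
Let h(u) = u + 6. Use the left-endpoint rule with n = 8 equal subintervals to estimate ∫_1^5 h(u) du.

Δu = (5 − 1)/8 = 0.5.
Left endpoints: 1, 1.5, 2, 2.5, 3, 3.5, 4, 4.5.
h(1) = 7, h(1.5) = 7.5, h(2) = 8, h(2.5) = 8.5, h(3) = 9, h(3.5) = 9.5, h(4) = 10, h(4.5) = 10.5.
Sum = Δu · [h(1) + h(1.5) + h(2) + ...].
Sum = 35.

35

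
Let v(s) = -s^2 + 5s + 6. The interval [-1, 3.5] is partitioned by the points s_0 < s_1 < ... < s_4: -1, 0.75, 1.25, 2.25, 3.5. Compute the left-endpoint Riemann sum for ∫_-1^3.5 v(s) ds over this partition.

Subinterval widths: 1.75, 0.5, 1, 1.25.
Left endpoints: -1, 0.75, 1.25, 2.25.
v(-1) = 0, v(0.75) = 9.1875, v(1.25) = 10.6875, v(2.25) = 12.1875.
Sum = Σ Δs_i · v(s_i).
Sum = 30.515625.

30.515625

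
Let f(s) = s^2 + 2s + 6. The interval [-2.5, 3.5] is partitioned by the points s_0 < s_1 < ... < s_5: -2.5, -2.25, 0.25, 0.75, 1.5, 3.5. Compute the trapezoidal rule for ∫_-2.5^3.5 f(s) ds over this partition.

65.53125

Subinterval widths: 0.25, 2.5, 0.5, 0.75, 2.
f(-2.5) = 7.25, f(-2.25) = 6.5625, f(0.25) = 6.5625, f(0.75) = 8.0625, f(1.5) = 11.25, f(3.5) = 25.25.
On each subinterval the trapezoid contributes (Δs_i/2)·[f(s_{i-1}) + f(s_i)].
Sum = 65.53125.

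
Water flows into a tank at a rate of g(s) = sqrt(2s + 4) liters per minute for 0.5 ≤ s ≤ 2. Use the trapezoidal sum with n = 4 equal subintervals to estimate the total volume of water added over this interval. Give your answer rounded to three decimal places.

Δs = (2 − 0.5)/4 = 0.375.
g(0.5) ≈ 2.236, g(0.875) ≈ 2.398, g(1.25) ≈ 2.550, g(1.625) ≈ 2.693, g(2) ≈ 2.828.
T_4 = (Δs/2)·[g(s_0) + 2g(s_1) + 2g(s_2) + 2g(s_3) + g(s_4)].
Sum ≈ 3.815.

3.815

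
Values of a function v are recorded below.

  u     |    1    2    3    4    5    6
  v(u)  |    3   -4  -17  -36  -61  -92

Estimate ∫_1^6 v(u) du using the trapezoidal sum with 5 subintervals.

Δu = 1.
T_5 = (1/2)·[3 + 2·(-4) + 2·(-17) + 2·(-36) + 2·(-61) + (-92)] = -162.5.

-162.5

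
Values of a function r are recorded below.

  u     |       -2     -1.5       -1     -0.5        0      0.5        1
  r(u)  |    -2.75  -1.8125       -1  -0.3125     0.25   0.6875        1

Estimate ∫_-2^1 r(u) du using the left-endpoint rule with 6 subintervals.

-2.46875

Δu = 0.5.
Sum = 0.5·[(-2.75) + (-1.8125) + (-1) + (-0.3125) + 0.25 + 0.6875] = -2.46875.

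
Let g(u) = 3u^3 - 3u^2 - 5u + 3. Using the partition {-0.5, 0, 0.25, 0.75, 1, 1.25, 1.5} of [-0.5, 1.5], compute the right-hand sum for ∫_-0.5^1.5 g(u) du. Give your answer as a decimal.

0.015625

Subinterval widths: 0.5, 0.25, 0.5, 0.25, 0.25, 0.25.
Right endpoints: 0, 0.25, 0.75, 1, 1.25, 1.5.
g(0) = 3, g(0.25) = 1.609375, g(0.75) = -1.171875, g(1) = -2, g(1.25) = -2.078125, g(1.5) = -1.125.
Sum = Σ Δu_i · g(u_i).
Sum = 0.015625.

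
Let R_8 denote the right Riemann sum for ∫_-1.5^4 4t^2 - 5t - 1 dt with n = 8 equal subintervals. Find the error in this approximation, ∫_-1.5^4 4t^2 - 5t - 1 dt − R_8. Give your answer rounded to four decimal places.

-11.1862

Exact integral: ∫_-1.5^4 f(t) dt ≈ 49.958333.
R_8 = 61.14453125.
Error ≈ 49.958333 − 61.14453125 ≈ -11.1862.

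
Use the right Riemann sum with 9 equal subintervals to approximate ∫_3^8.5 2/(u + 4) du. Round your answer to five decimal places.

Δu = (8.5 − 3)/9 = 11/18.
Right endpoints: 65/18, 38/9, 29/6, 49/9, 109/18, 20/3, 131/18, 71/9, 8.5.
f(65/18) = 36/137, f(38/9) = 9/37, f(29/6) = 12/53, f(49/9) = 18/85, f(109/18) = 36/181, f(20/3) = 0.1875, f(131/18) = 36/203, f(71/9) = 18/107, f(8.5) = 0.16.
Sum = Δu · [f(65/18) + f(38/9) + f(29/6) + ...].
Sum ≈ 1.12210.

1.12210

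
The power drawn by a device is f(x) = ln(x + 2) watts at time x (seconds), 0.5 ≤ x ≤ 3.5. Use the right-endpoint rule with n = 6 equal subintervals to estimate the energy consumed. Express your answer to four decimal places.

4.2780

Δx = (3.5 − 0.5)/6 = 0.5.
Right endpoints: 1, 1.5, 2, 2.5, 3, 3.5.
f(1) ≈ 1.0986, f(1.5) ≈ 1.2528, f(2) ≈ 1.3863, f(2.5) ≈ 1.5041, f(3) ≈ 1.6094, f(3.5) ≈ 1.7047.
Sum = Δx · [f(1) + f(1.5) + f(2) + ...].
Sum ≈ 4.2780.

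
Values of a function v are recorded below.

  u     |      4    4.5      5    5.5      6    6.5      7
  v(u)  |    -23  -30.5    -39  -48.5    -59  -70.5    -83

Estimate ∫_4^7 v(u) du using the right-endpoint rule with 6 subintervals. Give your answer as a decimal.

Δu = 0.5.
Sum = 0.5·[(-30.5) + (-39) + (-48.5) + (-59) + (-70.5) + (-83)] = -165.25.

-165.25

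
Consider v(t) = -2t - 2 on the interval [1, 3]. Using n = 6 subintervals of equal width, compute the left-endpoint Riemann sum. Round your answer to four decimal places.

-11.3333

Δt = (3 − 1)/6 = 1/3.
Left endpoints: 1, 4/3, 5/3, 2, 7/3, 8/3.
v(1) = -4, v(4/3) = -14/3, v(5/3) = -16/3, v(2) = -6, v(7/3) = -20/3, v(8/3) = -22/3.
Sum = Δt · [v(1) + v(4/3) + v(5/3) + ...].
Sum ≈ -11.3333.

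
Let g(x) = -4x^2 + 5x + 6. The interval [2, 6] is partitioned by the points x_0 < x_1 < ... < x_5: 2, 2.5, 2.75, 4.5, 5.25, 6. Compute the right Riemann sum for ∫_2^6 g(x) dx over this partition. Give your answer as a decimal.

Subinterval widths: 0.5, 0.25, 1.75, 0.75, 0.75.
Right endpoints: 2.5, 2.75, 4.5, 5.25, 6.
g(2.5) = -6.5, g(2.75) = -10.5, g(4.5) = -52.5, g(5.25) = -78, g(6) = -108.
Sum = Σ Δx_i · g(x_i).
Sum = -237.25.

-237.25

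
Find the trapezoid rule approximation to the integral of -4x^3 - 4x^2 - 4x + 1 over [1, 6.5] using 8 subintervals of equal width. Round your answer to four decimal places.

-2247.1260

Δx = (6.5 − 1)/8 = 0.6875.
f(1) = -11, f(1.6875) = -37235/1024, f(2.375) = -84.6484375, f(3.0625) = -167585/1024, f(3.75) = -281.1875, f(4.4375) = -455719/1024, f(5.125) = -663.0078125, f(5.8125) = -965525/1024, f(6.5) = -1292.5.
T_8 = (Δx/2)·[f(x_0) + 2f(x_1) + ... + 2f(x_{7}) + f(x_8)].
Sum ≈ -2247.1260.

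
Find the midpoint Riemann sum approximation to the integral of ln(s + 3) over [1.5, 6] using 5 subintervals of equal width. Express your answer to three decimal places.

8.510

Δs = (6 − 1.5)/5 = 0.9.
Midpoints: 1.95, 2.85, 3.75, 4.65, 5.55.
f(1.95) ≈ 1.599, f(2.85) ≈ 1.766, f(3.75) ≈ 1.910, f(4.65) ≈ 2.035, f(5.55) ≈ 2.146.
Sum = Δs · [f(1.95) + f(2.85) + f(3.75) + f(4.65) + f(5.55)].
Sum ≈ 8.510.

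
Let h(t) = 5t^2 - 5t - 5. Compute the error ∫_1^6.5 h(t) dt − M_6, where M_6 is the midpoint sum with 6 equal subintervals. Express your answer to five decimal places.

Exact integral: ∫_1^6.5 h(t) dt ≈ 325.4166667.
M_6 ≈ 323.4910301.
Error ≈ 325.4166667 − 323.4910301 ≈ 1.92564.

1.92564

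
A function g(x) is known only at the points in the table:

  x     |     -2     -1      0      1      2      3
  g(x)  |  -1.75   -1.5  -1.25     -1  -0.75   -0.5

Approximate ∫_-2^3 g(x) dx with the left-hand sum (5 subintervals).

-6.25

Δx = 1.
Sum = 1·[(-1.75) + (-1.5) + (-1.25) + (-1) + (-0.75)] = -6.25.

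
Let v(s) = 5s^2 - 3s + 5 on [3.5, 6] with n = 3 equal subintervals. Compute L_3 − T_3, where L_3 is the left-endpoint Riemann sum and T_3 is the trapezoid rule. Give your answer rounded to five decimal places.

L_3 ≈ 220.5092593.
T_3 ≈ 266.8634259.
L_3 − T_3 ≈ -46.35417.

-46.35417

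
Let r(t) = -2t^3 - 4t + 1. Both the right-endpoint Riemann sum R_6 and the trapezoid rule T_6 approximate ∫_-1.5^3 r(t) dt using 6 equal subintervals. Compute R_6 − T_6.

-29.53125

R_6 = -78.3984375.
T_6 = -48.8671875.
R_6 − T_6 = -29.53125.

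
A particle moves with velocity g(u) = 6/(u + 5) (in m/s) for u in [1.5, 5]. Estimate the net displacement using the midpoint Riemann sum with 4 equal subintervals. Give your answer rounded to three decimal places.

Δu = (5 − 1.5)/4 = 0.875.
Midpoints: 1.9375, 2.8125, 3.6875, 4.5625.
g(1.9375) = 32/37, g(2.8125) = 0.768, g(3.6875) = 96/139, g(4.5625) = 32/51.
Sum = Δu · [g(1.9375) + g(2.8125) + g(3.6875) + g(4.5625)].
Sum ≈ 2.582.

2.582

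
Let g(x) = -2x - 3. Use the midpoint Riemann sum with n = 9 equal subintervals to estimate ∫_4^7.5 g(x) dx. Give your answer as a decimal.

-50.75

Δx = (7.5 − 4)/9 = 7/18.
Midpoints: 151/36, 55/12, 179/36, 193/36, 5.75, 221/36, 235/36, 83/12, 263/36.
g(151/36) = -205/18, g(55/12) = -73/6, g(179/36) = -233/18, g(193/36) = -247/18, g(5.75) = -14.5, g(221/36) = -275/18, g(235/36) = -289/18, g(83/12) = -101/6, g(263/36) = -317/18.
Sum = Δx · [g(151/36) + g(55/12) + g(179/36) + ...].
Sum = -50.75.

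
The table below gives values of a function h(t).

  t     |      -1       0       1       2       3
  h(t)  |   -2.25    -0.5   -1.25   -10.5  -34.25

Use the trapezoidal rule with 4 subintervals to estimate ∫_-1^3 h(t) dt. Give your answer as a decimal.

-30.5

Δt = 1.
T_4 = (1/2)·[(-2.25) + 2·(-0.5) + 2·(-1.25) + 2·(-10.5) + (-34.25)] = -30.5.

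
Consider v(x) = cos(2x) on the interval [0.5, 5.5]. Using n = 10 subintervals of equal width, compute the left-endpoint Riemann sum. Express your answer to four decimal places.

Δx = (5.5 − 0.5)/10 = 0.5.
Left endpoints: 0.5, 1, 1.5, 2, 2.5, 3, 3.5, 4, 4.5, 5.
v(0.5) ≈ 0.5403, v(1) ≈ -0.4161, v(1.5) ≈ -0.9900, v(2) ≈ -0.6536, v(2.5) ≈ 0.2837, v(3) ≈ 0.9602, v(3.5) ≈ 0.7539, v(4) ≈ -0.1455, v(4.5) ≈ -0.9111, v(5) ≈ -0.8391.
Sum = Δx · [v(0.5) + v(1) + v(1.5) + ...].
Sum ≈ -0.7087.

-0.7087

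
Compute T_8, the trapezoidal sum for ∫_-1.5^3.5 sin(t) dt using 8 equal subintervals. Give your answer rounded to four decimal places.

Δt = (3.5 − (-1.5))/8 = 0.625.
f(-1.5) ≈ -0.9975, f(-0.875) ≈ -0.7675, f(-0.25) ≈ -0.2474, f(0.375) ≈ 0.3663, f(1) ≈ 0.8415, f(1.625) ≈ 0.9985, f(2.25) ≈ 0.7781, f(2.875) ≈ 0.2634, f(3.5) ≈ -0.3508.
T_8 = (Δt/2)·[f(t_0) + 2f(t_1) + ... + 2f(t_{7}) + f(t_8)].
Sum ≈ 0.9742.

0.9742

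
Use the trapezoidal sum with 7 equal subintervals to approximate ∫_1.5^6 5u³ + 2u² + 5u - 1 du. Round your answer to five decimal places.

Δu = (6 − 1.5)/7 = 9/14.
f(1.5) = 27.875, f(15/7) = 23357/343, f(39/14) = 374659/2744, f(24/7) = 82721/343, f(57/14) = 1070053/2744, f(33/7) = 202673/343, f(75/14) = 2337631/2744, f(6) = 1181.
T_7 = (Δu/2)·[f(u_0) + 2f(u_1) + ... + 2f(u_{6}) + f(u_7)].
Sum ≈ 1853.35140.

1853.35140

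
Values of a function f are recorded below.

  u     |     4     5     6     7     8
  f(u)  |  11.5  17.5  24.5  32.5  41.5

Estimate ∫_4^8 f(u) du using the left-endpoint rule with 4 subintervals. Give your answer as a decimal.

Δu = 1.
Sum = 1·[11.5 + 17.5 + 24.5 + 32.5] = 86.

86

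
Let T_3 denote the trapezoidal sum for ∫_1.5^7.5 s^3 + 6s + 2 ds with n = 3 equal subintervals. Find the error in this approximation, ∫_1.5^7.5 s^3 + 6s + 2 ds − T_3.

Exact integral: ∫_1.5^7.5 f(s) ds = 963.75.
T_3 = 1017.75.
Error = 963.75 − 1017.75 = -54.

-54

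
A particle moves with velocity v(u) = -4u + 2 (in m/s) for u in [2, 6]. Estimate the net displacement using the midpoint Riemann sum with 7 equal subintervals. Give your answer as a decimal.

-56

Δu = (6 − 2)/7 = 4/7.
Midpoints: 16/7, 20/7, 24/7, 4, 32/7, 36/7, 40/7.
v(16/7) = -50/7, v(20/7) = -66/7, v(24/7) = -82/7, v(4) = -14, v(32/7) = -114/7, v(36/7) = -130/7, v(40/7) = -146/7.
Sum = Δu · [v(16/7) + v(20/7) + v(24/7) + ...].
Sum = -56.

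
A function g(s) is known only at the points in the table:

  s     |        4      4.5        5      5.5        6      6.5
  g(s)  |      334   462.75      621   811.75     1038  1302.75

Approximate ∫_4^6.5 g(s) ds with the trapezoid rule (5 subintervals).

1875.9375

Δs = 0.5.
T_5 = (0.5/2)·[334 + 2·462.75 + 2·621 + 2·811.75 + 2·1038 + 1302.75] = 1875.9375.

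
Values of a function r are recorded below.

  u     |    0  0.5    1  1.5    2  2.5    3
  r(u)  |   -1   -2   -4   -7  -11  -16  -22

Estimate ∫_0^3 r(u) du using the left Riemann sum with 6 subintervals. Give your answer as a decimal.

Δu = 0.5.
Sum = 0.5·[(-1) + (-2) + (-4) + (-7) + (-11) + (-16)] = -20.5.

-20.5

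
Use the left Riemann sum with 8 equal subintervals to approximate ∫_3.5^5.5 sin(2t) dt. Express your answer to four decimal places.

Δt = (5.5 − 3.5)/8 = 0.25.
Left endpoints: 3.5, 3.75, 4, 4.25, 4.5, 4.75, 5, 5.25.
f(3.5) ≈ 0.6570, f(3.75) ≈ 0.9380, f(4) ≈ 0.9894, f(4.25) ≈ 0.7985, f(4.5) ≈ 0.4121, f(4.75) ≈ -0.0752, f(5) ≈ -0.5440, f(5.25) ≈ -0.8797.
Sum = Δt · [f(3.5) + f(3.75) + f(4) + ...].
Sum ≈ 0.5740.

0.5740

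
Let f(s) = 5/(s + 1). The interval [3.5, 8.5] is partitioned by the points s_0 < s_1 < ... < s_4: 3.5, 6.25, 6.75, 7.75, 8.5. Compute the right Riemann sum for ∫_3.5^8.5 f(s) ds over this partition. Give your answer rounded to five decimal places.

Subinterval widths: 2.75, 0.5, 1, 0.75.
Right endpoints: 6.25, 6.75, 7.75, 8.5.
f(6.25) = 20/29, f(6.75) = 20/31, f(7.75) = 4/7, f(8.5) = 10/19.
Sum = Σ Δs_i · f(s_i).
Sum ≈ 3.18530.

3.18530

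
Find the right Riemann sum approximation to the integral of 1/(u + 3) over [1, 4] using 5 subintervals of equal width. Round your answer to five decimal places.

Δu = (4 − 1)/5 = 0.6.
Right endpoints: 1.6, 2.2, 2.8, 3.4, 4.
f(1.6) = 5/23, f(2.2) = 5/26, f(2.8) = 5/29, f(3.4) = 0.15625, f(4) = 1/7.
Sum = Δu · [f(1.6) + f(2.2) + f(2.8) + f(3.4) + f(4)].
Sum ≈ 0.52873.

0.52873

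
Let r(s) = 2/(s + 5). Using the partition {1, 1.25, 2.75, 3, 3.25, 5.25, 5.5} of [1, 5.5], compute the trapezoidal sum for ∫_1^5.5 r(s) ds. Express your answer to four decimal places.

1.1260

Subinterval widths: 0.25, 1.5, 0.25, 0.25, 2, 0.25.
r(1) = 1/3, r(1.25) = 0.32, r(2.75) = 8/31, r(3) = 0.25, r(3.25) = 8/33, r(5.25) = 8/41, r(5.5) = 4/21.
On each subinterval the trapezoid contributes (Δs_i/2)·[r(s_{i-1}) + r(s_i)].
Sum ≈ 1.1260.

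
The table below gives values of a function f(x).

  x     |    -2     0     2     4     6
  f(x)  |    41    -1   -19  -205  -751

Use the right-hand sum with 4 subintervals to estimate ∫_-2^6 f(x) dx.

-1952

Δx = 2.
Sum = 2·[(-1) + (-19) + (-205) + (-751)] = -1952.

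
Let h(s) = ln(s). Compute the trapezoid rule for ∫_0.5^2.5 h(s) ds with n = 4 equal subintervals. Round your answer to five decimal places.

Δs = (2.5 − 0.5)/4 = 0.5.
h(0.5) ≈ -0.69315, h(1) ≈ 0.00000, h(1.5) ≈ 0.40547, h(2) ≈ 0.69315, h(2.5) ≈ 0.91629.
T_4 = (Δs/2)·[h(s_0) + 2h(s_1) + 2h(s_2) + 2h(s_3) + h(s_4)].
Sum ≈ 0.60509.

0.60509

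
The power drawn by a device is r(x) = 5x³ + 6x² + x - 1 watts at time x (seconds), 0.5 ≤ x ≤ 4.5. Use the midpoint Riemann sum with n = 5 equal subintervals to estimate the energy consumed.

691.22

Δx = (4.5 − 0.5)/5 = 0.8.
Midpoints: 0.9, 1.7, 2.5, 3.3, 4.1.
r(0.9) = 8.405, r(1.7) = 42.605, r(2.5) = 117.125, r(3.3) = 247.325, r(4.1) = 448.565.
Sum = Δx · [r(0.9) + r(1.7) + r(2.5) + r(3.3) + r(4.1)].
Sum = 691.22.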